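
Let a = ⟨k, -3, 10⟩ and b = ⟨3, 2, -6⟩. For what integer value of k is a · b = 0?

a · b = k·3 + (-3)·2 + 10·(-6) = -66 + 3k
Set equal to 0: 3k = 66, so k = 22.

22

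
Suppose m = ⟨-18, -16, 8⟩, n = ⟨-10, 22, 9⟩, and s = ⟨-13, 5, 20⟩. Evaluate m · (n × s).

n × s:
i: 22·20 - 9·5 = 440 - 45 = 395
j: 9·(-13) - (-10)·20 = -117 - (-200) = 83
k: (-10)·5 - 22·(-13) = -50 - (-286) = 236
n × s = (395, 83, 236)
m · (n × s) = (-18)·395 + (-16)·83 + 8·236 = -7110 - 1328 + 1888 = -6550

-6550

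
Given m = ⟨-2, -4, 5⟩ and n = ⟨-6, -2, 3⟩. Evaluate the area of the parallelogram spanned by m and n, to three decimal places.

i: (-4)·3 - 5·(-2) = -12 - (-10) = -2
j: 5·(-6) - (-2)·3 = -30 - (-6) = -24
k: (-2)·(-2) - (-4)·(-6) = 4 - 24 = -20
m × n = (-2, -24, -20)
|m × n| = √((-2)² + (-24)² + (-20)²) = √980 ≈ 31.3050

31.305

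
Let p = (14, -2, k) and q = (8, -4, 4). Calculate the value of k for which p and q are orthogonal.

-30

p · q = 14·8 + (-2)·(-4) + k·4 = 120 + 4k
Set equal to 0: 4k = -120, so k = -30.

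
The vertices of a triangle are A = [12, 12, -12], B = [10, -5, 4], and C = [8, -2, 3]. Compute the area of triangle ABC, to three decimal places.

AB = (-2, -17, 16),  AC = (-4, -14, 15)
i: (-17)·15 - 16·(-14) = -255 - (-224) = -31
j: 16·(-4) - (-2)·15 = -64 - (-30) = -34
k: (-2)·(-14) - (-17)·(-4) = 28 - 68 = -40
AB × AC = (-31, -34, -40)
|AB × AC| = √3717 ≈ 60.9672
area = ½ · 60.9672 ≈ 30.484

30.484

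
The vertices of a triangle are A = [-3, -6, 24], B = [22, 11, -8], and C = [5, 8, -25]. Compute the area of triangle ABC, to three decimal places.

532.208

AB = (25, 17, -32),  AC = (8, 14, -49)
i: 17·(-49) - (-32)·14 = -833 - (-448) = -385
j: (-32)·8 - 25·(-49) = -256 - (-1225) = 969
k: 25·14 - 17·8 = 350 - 136 = 214
AB × AC = (-385, 969, 214)
|AB × AC| = √1132982 ≈ 1064.4163
area = ½ · 1064.4163 ≈ 532.208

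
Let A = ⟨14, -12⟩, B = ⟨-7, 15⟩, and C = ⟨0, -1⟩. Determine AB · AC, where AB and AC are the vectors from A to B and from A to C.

591

AB = B − A = (-21, 27)
AC = C − A = (-14, 11)
AB · AC = (-21)·(-14) + 27·11 = 294 + 297 = 591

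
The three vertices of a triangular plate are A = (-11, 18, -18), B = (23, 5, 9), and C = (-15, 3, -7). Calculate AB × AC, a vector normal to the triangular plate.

AB = (34, -13, 27)
AC = (-4, -15, 11)
i: (-13)·11 - 27·(-15) = -143 - (-405) = 262
j: 27·(-4) - 34·11 = -108 - 374 = -482
k: 34·(-15) - (-13)·(-4) = -510 - 52 = -562
AB × AC = (262, -482, -562)

(262, -482, -562)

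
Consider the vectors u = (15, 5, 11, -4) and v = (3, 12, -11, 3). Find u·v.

-28

u · v = 15·3 + 5·12 + 11·(-11) + (-4)·3 = 45 + 60 - 121 - 12 = -28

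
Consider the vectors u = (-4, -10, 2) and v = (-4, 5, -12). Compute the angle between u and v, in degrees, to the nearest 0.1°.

u · v = (-4)·(-4) + (-10)·5 + 2·(-12) = 16 - 50 - 24 = -58
|u|² = 16 + 100 + 4 = 120,  |u| = √120 ≈ 10.954451
|v|² = 16 + 25 + 144 = 185,  |v| = √185 ≈ 13.601471
cos θ = -58 / (10.954451 · 13.601471) ≈ -0.38927
θ = arccos(-0.38927) ≈ 112.9°

112.9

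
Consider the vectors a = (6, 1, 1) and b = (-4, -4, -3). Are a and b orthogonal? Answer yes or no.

a · b = 6·(-4) + 1·(-4) + 1·(-3) = -24 - 4 - 3 = -31
Nonzero, so the vectors are not orthogonal.

no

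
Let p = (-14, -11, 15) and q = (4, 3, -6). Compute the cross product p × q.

i: (-11)·(-6) - 15·3 = 66 - 45 = 21
j: 15·4 - (-14)·(-6) = 60 - 84 = -24
k: (-14)·3 - (-11)·4 = -42 - (-44) = 2
p × q = (21, -24, 2)

(21, -24, 2)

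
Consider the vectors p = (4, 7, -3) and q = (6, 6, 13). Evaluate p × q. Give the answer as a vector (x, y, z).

i: 7·13 - (-3)·6 = 91 - (-18) = 109
j: (-3)·6 - 4·13 = -18 - 52 = -70
k: 4·6 - 7·6 = 24 - 42 = -18
p × q = (109, -70, -18)

(109, -70, -18)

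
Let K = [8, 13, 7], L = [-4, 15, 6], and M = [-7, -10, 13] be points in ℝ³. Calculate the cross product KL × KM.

KL = (-12, 2, -1)
KM = (-15, -23, 6)
i: 2·6 - (-1)·(-23) = 12 - 23 = -11
j: (-1)·(-15) - (-12)·6 = 15 - (-72) = 87
k: (-12)·(-23) - 2·(-15) = 276 - (-30) = 306
KL × KM = (-11, 87, 306)

(-11, 87, 306)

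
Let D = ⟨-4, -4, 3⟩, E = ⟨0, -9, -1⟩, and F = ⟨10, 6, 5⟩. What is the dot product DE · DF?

-2

DE = E − D = (4, -5, -4)
DF = F − D = (14, 10, 2)
DE · DF = 4·14 + (-5)·10 + (-4)·2 = 56 - 50 - 8 = -2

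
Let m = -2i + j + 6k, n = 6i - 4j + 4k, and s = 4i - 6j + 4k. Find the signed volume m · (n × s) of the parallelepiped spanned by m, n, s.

n × s:
i: (-4)·4 - 4·(-6) = -16 - (-24) = 8
j: 4·4 - 6·4 = 16 - 24 = -8
k: 6·(-6) - (-4)·4 = -36 - (-16) = -20
n × s = (8, -8, -20)
m · (n × s) = (-2)·8 + 1·(-8) + 6·(-20) = -16 - 8 - 120 = -144

-144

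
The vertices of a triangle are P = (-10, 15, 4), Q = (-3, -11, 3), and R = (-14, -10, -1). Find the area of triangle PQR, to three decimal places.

PQ = (7, -26, -1),  PR = (-4, -25, -5)
i: (-26)·(-5) - (-1)·(-25) = 130 - 25 = 105
j: (-1)·(-4) - 7·(-5) = 4 - (-35) = 39
k: 7·(-25) - (-26)·(-4) = -175 - 104 = -279
PQ × PR = (105, 39, -279)
|PQ × PR| = √90387 ≈ 300.6443
area = ½ · 300.6443 ≈ 150.322

150.322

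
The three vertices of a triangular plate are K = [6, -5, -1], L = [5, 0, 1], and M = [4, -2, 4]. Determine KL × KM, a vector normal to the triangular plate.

KL = (-1, 5, 2)
KM = (-2, 3, 5)
i: 5·5 - 2·3 = 25 - 6 = 19
j: 2·(-2) - (-1)·5 = -4 - (-5) = 1
k: (-1)·3 - 5·(-2) = -3 - (-10) = 7
KL × KM = (19, 1, 7)

(19, 1, 7)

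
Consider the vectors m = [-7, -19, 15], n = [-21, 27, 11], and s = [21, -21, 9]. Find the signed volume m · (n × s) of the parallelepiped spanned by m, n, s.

n × s:
i: 27·9 - 11·(-21) = 243 - (-231) = 474
j: 11·21 - (-21)·9 = 231 - (-189) = 420
k: (-21)·(-21) - 27·21 = 441 - 567 = -126
n × s = (474, 420, -126)
m · (n × s) = (-7)·474 + (-19)·420 + 15·(-126) = -3318 - 7980 - 1890 = -13188

-13188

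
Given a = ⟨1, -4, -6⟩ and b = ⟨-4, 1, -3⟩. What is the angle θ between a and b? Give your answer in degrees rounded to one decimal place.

74.4

a · b = 1·(-4) + (-4)·1 + (-6)·(-3) = -4 - 4 + 18 = 10
|a|² = 1 + 16 + 36 = 53,  |a| = √53 ≈ 7.280110
|b|² = 16 + 1 + 9 = 26,  |b| = √26 ≈ 5.099020
cos θ = 10 / (7.280110 · 5.099020) ≈ 0.26939
θ = arccos(0.26939) ≈ 74.4°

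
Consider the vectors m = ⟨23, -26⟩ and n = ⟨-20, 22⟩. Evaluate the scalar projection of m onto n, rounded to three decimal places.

-34.710

m · n = 23·(-20) + (-26)·22 = -460 - 572 = -1032
|n| = √(400 + 484) = √884 ≈ 29.7321
comp_n m = -1032 / √884 ≈ -34.710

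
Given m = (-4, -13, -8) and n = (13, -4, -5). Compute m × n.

i: (-13)·(-5) - (-8)·(-4) = 65 - 32 = 33
j: (-8)·13 - (-4)·(-5) = -104 - 20 = -124
k: (-4)·(-4) - (-13)·13 = 16 - (-169) = 185
m × n = (33, -124, 185)

(33, -124, 185)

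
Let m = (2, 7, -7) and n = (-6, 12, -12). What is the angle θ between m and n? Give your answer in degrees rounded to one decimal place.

m · n = 2·(-6) + 7·12 + (-7)·(-12) = -12 + 84 + 84 = 156
|m|² = 4 + 49 + 49 = 102,  |m| = √102 ≈ 10.099505
|n|² = 36 + 144 + 144 = 324,  |n| = √324 ≈ 18.000000
cos θ = 156 / (10.099505 · 18.000000) ≈ 0.85813
θ = arccos(0.85813) ≈ 30.9°

30.9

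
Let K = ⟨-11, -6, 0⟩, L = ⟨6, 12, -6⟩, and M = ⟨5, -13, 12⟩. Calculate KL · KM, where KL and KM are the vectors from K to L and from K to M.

74

KL = L − K = (17, 18, -6)
KM = M − K = (16, -7, 12)
KL · KM = 17·16 + 18·(-7) + (-6)·12 = 272 - 126 - 72 = 74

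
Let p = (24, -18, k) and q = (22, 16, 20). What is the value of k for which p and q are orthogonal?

p · q = 24·22 + (-18)·16 + k·20 = 240 + 20k
Set equal to 0: 20k = -240, so k = -12.

-12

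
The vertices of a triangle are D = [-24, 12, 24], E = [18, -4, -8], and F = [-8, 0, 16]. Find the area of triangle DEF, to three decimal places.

DE = (42, -16, -32),  DF = (16, -12, -8)
i: (-16)·(-8) - (-32)·(-12) = 128 - 384 = -256
j: (-32)·16 - 42·(-8) = -512 - (-336) = -176
k: 42·(-12) - (-16)·16 = -504 - (-256) = -248
DE × DF = (-256, -176, -248)
|DE × DF| = √158016 ≈ 397.5123
area = ½ · 397.5123 ≈ 198.756

198.756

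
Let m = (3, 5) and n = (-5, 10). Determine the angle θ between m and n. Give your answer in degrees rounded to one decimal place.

57.5

m · n = 3·(-5) + 5·10 = -15 + 50 = 35
|m|² = 9 + 25 = 34,  |m| = √34 ≈ 5.830952
|n|² = 25 + 100 = 125,  |n| = √125 ≈ 11.180340
cos θ = 35 / (5.830952 · 11.180340) ≈ 0.53688
θ = arccos(0.53688) ≈ 57.5°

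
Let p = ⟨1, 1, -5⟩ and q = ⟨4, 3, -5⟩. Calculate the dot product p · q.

p · q = 1·4 + 1·3 + (-5)·(-5) = 4 + 3 + 25 = 32

32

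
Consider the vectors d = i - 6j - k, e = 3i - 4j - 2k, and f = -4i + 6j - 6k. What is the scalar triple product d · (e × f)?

-122

e × f:
i: (-4)·(-6) - (-2)·6 = 24 - (-12) = 36
j: (-2)·(-4) - 3·(-6) = 8 - (-18) = 26
k: 3·6 - (-4)·(-4) = 18 - 16 = 2
e × f = (36, 26, 2)
d · (e × f) = 1·36 + (-6)·26 + (-1)·2 = 36 - 156 - 2 = -122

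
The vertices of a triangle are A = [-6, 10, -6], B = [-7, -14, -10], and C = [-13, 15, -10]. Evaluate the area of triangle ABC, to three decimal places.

104.834

AB = (-1, -24, -4),  AC = (-7, 5, -4)
i: (-24)·(-4) - (-4)·5 = 96 - (-20) = 116
j: (-4)·(-7) - (-1)·(-4) = 28 - 4 = 24
k: (-1)·5 - (-24)·(-7) = -5 - 168 = -173
AB × AC = (116, 24, -173)
|AB × AC| = √43961 ≈ 209.6688
area = ½ · 209.6688 ≈ 104.834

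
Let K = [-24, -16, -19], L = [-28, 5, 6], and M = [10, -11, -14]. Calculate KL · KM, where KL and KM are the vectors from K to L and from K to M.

KL = L − K = (-4, 21, 25)
KM = M − K = (34, 5, 5)
KL · KM = (-4)·34 + 21·5 + 25·5 = -136 + 105 + 125 = 94

94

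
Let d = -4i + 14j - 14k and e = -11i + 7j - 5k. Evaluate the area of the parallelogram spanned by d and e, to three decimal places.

186.054

i: 14·(-5) - (-14)·7 = -70 - (-98) = 28
j: (-14)·(-11) - (-4)·(-5) = 154 - 20 = 134
k: (-4)·7 - 14·(-11) = -28 - (-154) = 126
d × e = (28, 134, 126)
|d × e| = √(28² + 134² + 126²) = √34616 ≈ 186.0538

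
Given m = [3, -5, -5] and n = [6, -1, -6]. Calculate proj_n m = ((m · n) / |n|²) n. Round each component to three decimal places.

(4.356, -0.726, -4.356)

m · n = 3·6 + (-5)·(-1) + (-5)·(-6) = 18 + 5 + 30 = 53
|n|² = 36 + 1 + 36 = 73
proj_n m = (53/73) · (6, -1, -6) ≈ (4.356, -0.726, -4.356)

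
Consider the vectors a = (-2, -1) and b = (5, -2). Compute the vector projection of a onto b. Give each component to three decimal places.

a · b = (-2)·5 + (-1)·(-2) = -10 + 2 = -8
|b|² = 25 + 4 = 29
proj_b a = (-8/29) · (5, -2) ≈ (-1.379, 0.552)

(-1.379, 0.552)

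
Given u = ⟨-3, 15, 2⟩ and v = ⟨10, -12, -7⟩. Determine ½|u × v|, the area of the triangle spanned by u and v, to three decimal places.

69.925

i: 15·(-7) - 2·(-12) = -105 - (-24) = -81
j: 2·10 - (-3)·(-7) = 20 - 21 = -1
k: (-3)·(-12) - 15·10 = 36 - 150 = -114
u × v = (-81, -1, -114)
|u × v| = √((-81)² + (-1)² + (-114)²) = √19558 ≈ 139.8499
area = ½ · 139.8499 ≈ 69.925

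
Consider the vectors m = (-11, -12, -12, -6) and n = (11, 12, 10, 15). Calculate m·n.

m · n = (-11)·11 + (-12)·12 + (-12)·10 + (-6)·15 = -121 - 144 - 120 - 90 = -475

-475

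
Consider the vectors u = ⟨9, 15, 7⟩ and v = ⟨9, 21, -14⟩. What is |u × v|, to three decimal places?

407.537

i: 15·(-14) - 7·21 = -210 - 147 = -357
j: 7·9 - 9·(-14) = 63 - (-126) = 189
k: 9·21 - 15·9 = 189 - 135 = 54
u × v = (-357, 189, 54)
|u × v| = √((-357)² + 189² + 54²) = √166086 ≈ 407.5365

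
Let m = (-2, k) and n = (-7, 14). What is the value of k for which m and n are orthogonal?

-1

m · n = (-2)·(-7) + k·14 = 14 + 14k
Set equal to 0: 14k = -14, so k = -1.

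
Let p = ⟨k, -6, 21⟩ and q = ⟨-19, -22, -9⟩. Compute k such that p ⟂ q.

-3

p · q = k·(-19) + (-6)·(-22) + 21·(-9) = -57 - 19k
Set equal to 0: -19k = 57, so k = -3.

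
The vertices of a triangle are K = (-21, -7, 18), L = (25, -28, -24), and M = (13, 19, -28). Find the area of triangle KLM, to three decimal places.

1445.407

KL = (46, -21, -42),  KM = (34, 26, -46)
i: (-21)·(-46) - (-42)·26 = 966 - (-1092) = 2058
j: (-42)·34 - 46·(-46) = -1428 - (-2116) = 688
k: 46·26 - (-21)·34 = 1196 - (-714) = 1910
KL × KM = (2058, 688, 1910)
|KL × KM| = √8356808 ≈ 2890.8144
area = ½ · 2890.8144 ≈ 1445.407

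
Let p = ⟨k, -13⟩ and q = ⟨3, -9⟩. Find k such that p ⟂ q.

-39

p · q = k·3 + (-13)·(-9) = 117 + 3k
Set equal to 0: 3k = -117, so k = -39.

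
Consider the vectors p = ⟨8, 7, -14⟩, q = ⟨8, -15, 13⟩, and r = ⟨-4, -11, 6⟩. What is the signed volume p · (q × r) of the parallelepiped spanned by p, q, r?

1796

q × r:
i: (-15)·6 - 13·(-11) = -90 - (-143) = 53
j: 13·(-4) - 8·6 = -52 - 48 = -100
k: 8·(-11) - (-15)·(-4) = -88 - 60 = -148
q × r = (53, -100, -148)
p · (q × r) = 8·53 + 7·(-100) + (-14)·(-148) = 424 - 700 + 2072 = 1796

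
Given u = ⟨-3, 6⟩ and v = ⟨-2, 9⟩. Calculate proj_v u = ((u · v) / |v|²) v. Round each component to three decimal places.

u · v = (-3)·(-2) + 6·9 = 6 + 54 = 60
|v|² = 4 + 81 = 85
proj_v u = (60/85) · (-2, 9) ≈ (-1.412, 6.353)

(-1.412, 6.353)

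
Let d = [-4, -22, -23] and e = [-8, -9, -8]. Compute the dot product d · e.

d · e = (-4)·(-8) + (-22)·(-9) + (-23)·(-8) = 32 + 198 + 184 = 414

414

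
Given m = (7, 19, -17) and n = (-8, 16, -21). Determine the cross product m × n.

(-127, 283, 264)

i: 19·(-21) - (-17)·16 = -399 - (-272) = -127
j: (-17)·(-8) - 7·(-21) = 136 - (-147) = 283
k: 7·16 - 19·(-8) = 112 - (-152) = 264
m × n = (-127, 283, 264)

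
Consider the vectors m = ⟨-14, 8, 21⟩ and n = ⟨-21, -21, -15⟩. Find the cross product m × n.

i: 8·(-15) - 21·(-21) = -120 - (-441) = 321
j: 21·(-21) - (-14)·(-15) = -441 - 210 = -651
k: (-14)·(-21) - 8·(-21) = 294 - (-168) = 462
m × n = (321, -651, 462)

(321, -651, 462)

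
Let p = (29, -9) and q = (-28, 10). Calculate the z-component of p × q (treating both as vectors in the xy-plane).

38

29·10 - (-9)·(-28) = 290 - 252 = 38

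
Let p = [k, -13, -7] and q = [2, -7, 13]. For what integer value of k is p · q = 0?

p · q = k·2 + (-13)·(-7) + (-7)·13 = 0 + 2k
Set equal to 0: 2k = 0, so k = 0.

0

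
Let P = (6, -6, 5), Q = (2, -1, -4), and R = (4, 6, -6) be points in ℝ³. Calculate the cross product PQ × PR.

PQ = (-4, 5, -9)
PR = (-2, 12, -11)
i: 5·(-11) - (-9)·12 = -55 - (-108) = 53
j: (-9)·(-2) - (-4)·(-11) = 18 - 44 = -26
k: (-4)·12 - 5·(-2) = -48 - (-10) = -38
PQ × PR = (53, -26, -38)

(53, -26, -38)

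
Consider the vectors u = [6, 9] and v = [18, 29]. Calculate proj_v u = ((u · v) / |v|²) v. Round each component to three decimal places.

(5.701, 9.185)

u · v = 6·18 + 9·29 = 108 + 261 = 369
|v|² = 324 + 841 = 1165
proj_v u = (369/1165) · (18, 29) ≈ (5.701, 9.185)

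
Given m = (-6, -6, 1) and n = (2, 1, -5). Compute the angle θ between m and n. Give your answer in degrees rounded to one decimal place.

119.4

m · n = (-6)·2 + (-6)·1 + 1·(-5) = -12 - 6 - 5 = -23
|m|² = 36 + 36 + 1 = 73,  |m| = √73 ≈ 8.544004
|n|² = 4 + 1 + 25 = 30,  |n| = √30 ≈ 5.477226
cos θ = -23 / (8.544004 · 5.477226) ≈ -0.49148
θ = arccos(-0.49148) ≈ 119.4°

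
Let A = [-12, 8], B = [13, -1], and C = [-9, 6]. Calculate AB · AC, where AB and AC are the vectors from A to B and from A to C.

93

AB = B − A = (25, -9)
AC = C − A = (3, -2)
AB · AC = 25·3 + (-9)·(-2) = 75 + 18 = 93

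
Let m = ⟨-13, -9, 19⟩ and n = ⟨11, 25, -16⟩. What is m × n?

(-331, 1, -226)

i: (-9)·(-16) - 19·25 = 144 - 475 = -331
j: 19·11 - (-13)·(-16) = 209 - 208 = 1
k: (-13)·25 - (-9)·11 = -325 - (-99) = -226
m × n = (-331, 1, -226)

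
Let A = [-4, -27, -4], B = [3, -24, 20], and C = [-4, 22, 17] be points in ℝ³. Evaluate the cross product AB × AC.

AB = (7, 3, 24)
AC = (0, 49, 21)
i: 3·21 - 24·49 = 63 - 1176 = -1113
j: 24·0 - 7·21 = 0 - 147 = -147
k: 7·49 - 3·0 = 343 - 0 = 343
AB × AC = (-1113, -147, 343)

(-1113, -147, 343)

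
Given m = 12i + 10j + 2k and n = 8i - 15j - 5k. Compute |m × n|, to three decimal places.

271.617

i: 10·(-5) - 2·(-15) = -50 - (-30) = -20
j: 2·8 - 12·(-5) = 16 - (-60) = 76
k: 12·(-15) - 10·8 = -180 - 80 = -260
m × n = (-20, 76, -260)
|m × n| = √((-20)² + 76² + (-260)²) = √73776 ≈ 271.6174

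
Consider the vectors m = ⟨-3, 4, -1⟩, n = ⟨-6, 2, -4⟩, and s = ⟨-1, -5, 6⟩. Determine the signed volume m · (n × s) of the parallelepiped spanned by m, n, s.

152

n × s:
i: 2·6 - (-4)·(-5) = 12 - 20 = -8
j: (-4)·(-1) - (-6)·6 = 4 - (-36) = 40
k: (-6)·(-5) - 2·(-1) = 30 - (-2) = 32
n × s = (-8, 40, 32)
m · (n × s) = (-3)·(-8) + 4·40 + (-1)·32 = 24 + 160 - 32 = 152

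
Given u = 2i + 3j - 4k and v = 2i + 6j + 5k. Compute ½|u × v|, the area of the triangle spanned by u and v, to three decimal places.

i: 3·5 - (-4)·6 = 15 - (-24) = 39
j: (-4)·2 - 2·5 = -8 - 10 = -18
k: 2·6 - 3·2 = 12 - 6 = 6
u × v = (39, -18, 6)
|u × v| = √(39² + (-18)² + 6²) = √1881 ≈ 43.3705
area = ½ · 43.3705 ≈ 21.685

21.685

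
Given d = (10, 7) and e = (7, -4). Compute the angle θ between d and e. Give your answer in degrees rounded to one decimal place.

d · e = 10·7 + 7·(-4) = 70 - 28 = 42
|d|² = 100 + 49 = 149,  |d| = √149 ≈ 12.206556
|e|² = 49 + 16 = 65,  |e| = √65 ≈ 8.062258
cos θ = 42 / (12.206556 · 8.062258) ≈ 0.42678
θ = arccos(0.42678) ≈ 64.7°

64.7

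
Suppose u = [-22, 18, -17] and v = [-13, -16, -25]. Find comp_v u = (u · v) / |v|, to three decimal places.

u · v = (-22)·(-13) + 18·(-16) + (-17)·(-25) = 286 - 288 + 425 = 423
|v| = √(169 + 256 + 625) = √1050 ≈ 32.4037
comp_v u = 423 / √1050 ≈ 13.054

13.054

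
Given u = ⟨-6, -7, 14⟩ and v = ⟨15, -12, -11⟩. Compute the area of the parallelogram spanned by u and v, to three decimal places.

334.798

i: (-7)·(-11) - 14·(-12) = 77 - (-168) = 245
j: 14·15 - (-6)·(-11) = 210 - 66 = 144
k: (-6)·(-12) - (-7)·15 = 72 - (-105) = 177
u × v = (245, 144, 177)
|u × v| = √(245² + 144² + 177²) = √112090 ≈ 334.7984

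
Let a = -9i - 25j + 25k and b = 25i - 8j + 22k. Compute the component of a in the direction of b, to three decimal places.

a · b = (-9)·25 + (-25)·(-8) + 25·22 = -225 + 200 + 550 = 525
|b| = √(625 + 64 + 484) = √1173 ≈ 34.2491
comp_b a = 525 / √1173 ≈ 15.329

15.329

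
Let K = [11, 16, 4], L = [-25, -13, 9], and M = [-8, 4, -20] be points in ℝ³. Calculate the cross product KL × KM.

(756, -959, -119)

KL = (-36, -29, 5)
KM = (-19, -12, -24)
i: (-29)·(-24) - 5·(-12) = 696 - (-60) = 756
j: 5·(-19) - (-36)·(-24) = -95 - 864 = -959
k: (-36)·(-12) - (-29)·(-19) = 432 - 551 = -119
KL × KM = (756, -959, -119)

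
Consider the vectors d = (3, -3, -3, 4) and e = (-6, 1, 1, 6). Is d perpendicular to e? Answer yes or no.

d · e = 3·(-6) + (-3)·1 + (-3)·1 + 4·6 = -18 - 3 - 3 + 24 = 0
Zero, so the vectors are orthogonal.

yes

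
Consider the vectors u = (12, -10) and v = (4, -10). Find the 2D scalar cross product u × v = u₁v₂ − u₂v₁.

12·(-10) - (-10)·4 = -120 - (-40) = -80

-80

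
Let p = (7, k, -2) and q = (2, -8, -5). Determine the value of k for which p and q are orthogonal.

3

p · q = 7·2 + k·(-8) + (-2)·(-5) = 24 - 8k
Set equal to 0: -8k = -24, so k = 3.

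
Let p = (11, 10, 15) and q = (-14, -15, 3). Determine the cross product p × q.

(255, -243, -25)

i: 10·3 - 15·(-15) = 30 - (-225) = 255
j: 15·(-14) - 11·3 = -210 - 33 = -243
k: 11·(-15) - 10·(-14) = -165 - (-140) = -25
p × q = (255, -243, -25)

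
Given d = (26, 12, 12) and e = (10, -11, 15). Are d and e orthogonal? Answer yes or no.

no

d · e = 26·10 + 12·(-11) + 12·15 = 260 - 132 + 180 = 308
Nonzero, so the vectors are not orthogonal.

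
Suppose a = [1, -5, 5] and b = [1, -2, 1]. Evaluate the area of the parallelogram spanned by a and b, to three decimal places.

i: (-5)·1 - 5·(-2) = -5 - (-10) = 5
j: 5·1 - 1·1 = 5 - 1 = 4
k: 1·(-2) - (-5)·1 = -2 - (-5) = 3
a × b = (5, 4, 3)
|a × b| = √(5² + 4² + 3²) = √50 ≈ 7.0711

7.071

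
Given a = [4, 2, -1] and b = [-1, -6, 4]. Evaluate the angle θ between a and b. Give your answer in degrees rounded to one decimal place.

126.8

a · b = 4·(-1) + 2·(-6) + (-1)·4 = -4 - 12 - 4 = -20
|a|² = 16 + 4 + 1 = 21,  |a| = √21 ≈ 4.582576
|b|² = 1 + 36 + 16 = 53,  |b| = √53 ≈ 7.280110
cos θ = -20 / (4.582576 · 7.280110) ≈ -0.59949
θ = arccos(-0.59949) ≈ 126.8°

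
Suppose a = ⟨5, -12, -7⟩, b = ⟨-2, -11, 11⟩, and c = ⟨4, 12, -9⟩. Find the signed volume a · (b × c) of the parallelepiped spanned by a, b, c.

b × c:
i: (-11)·(-9) - 11·12 = 99 - 132 = -33
j: 11·4 - (-2)·(-9) = 44 - 18 = 26
k: (-2)·12 - (-11)·4 = -24 - (-44) = 20
b × c = (-33, 26, 20)
a · (b × c) = 5·(-33) + (-12)·26 + (-7)·20 = -165 - 312 - 140 = -617

-617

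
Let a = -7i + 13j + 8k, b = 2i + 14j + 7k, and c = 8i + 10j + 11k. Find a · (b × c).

-882

b × c:
i: 14·11 - 7·10 = 154 - 70 = 84
j: 7·8 - 2·11 = 56 - 22 = 34
k: 2·10 - 14·8 = 20 - 112 = -92
b × c = (84, 34, -92)
a · (b × c) = (-7)·84 + 13·34 + 8·(-92) = -588 + 442 - 736 = -882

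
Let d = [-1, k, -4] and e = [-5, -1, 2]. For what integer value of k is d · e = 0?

d · e = (-1)·(-5) + k·(-1) + (-4)·2 = -3 - 1k
Set equal to 0: -1k = 3, so k = -3.

-3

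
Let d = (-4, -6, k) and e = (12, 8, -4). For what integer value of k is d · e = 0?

-24

d · e = (-4)·12 + (-6)·8 + k·(-4) = -96 - 4k
Set equal to 0: -4k = 96, so k = -24.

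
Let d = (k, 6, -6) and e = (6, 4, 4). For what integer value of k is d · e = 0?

d · e = k·6 + 6·4 + (-6)·4 = 0 + 6k
Set equal to 0: 6k = 0, so k = 0.

0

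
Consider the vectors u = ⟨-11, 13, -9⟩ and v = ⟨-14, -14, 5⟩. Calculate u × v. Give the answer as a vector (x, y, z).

i: 13·5 - (-9)·(-14) = 65 - 126 = -61
j: (-9)·(-14) - (-11)·5 = 126 - (-55) = 181
k: (-11)·(-14) - 13·(-14) = 154 - (-182) = 336
u × v = (-61, 181, 336)

(-61, 181, 336)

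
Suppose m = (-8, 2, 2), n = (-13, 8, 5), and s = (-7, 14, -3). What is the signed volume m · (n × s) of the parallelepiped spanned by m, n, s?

n × s:
i: 8·(-3) - 5·14 = -24 - 70 = -94
j: 5·(-7) - (-13)·(-3) = -35 - 39 = -74
k: (-13)·14 - 8·(-7) = -182 - (-56) = -126
n × s = (-94, -74, -126)
m · (n × s) = (-8)·(-94) + 2·(-74) + 2·(-126) = 752 - 148 - 252 = 352

352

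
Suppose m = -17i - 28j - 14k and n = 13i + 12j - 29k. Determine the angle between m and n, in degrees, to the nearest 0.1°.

97.2

m · n = (-17)·13 + (-28)·12 + (-14)·(-29) = -221 - 336 + 406 = -151
|m|² = 289 + 784 + 196 = 1269,  |m| = √1269 ≈ 35.623026
|n|² = 169 + 144 + 841 = 1154,  |n| = √1154 ≈ 33.970576
cos θ = -151 / (35.623026 · 33.970576) ≈ -0.12478
θ = arccos(-0.12478) ≈ 97.2°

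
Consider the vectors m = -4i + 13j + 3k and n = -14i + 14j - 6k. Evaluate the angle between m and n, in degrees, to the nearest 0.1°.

40.2

m · n = (-4)·(-14) + 13·14 + 3·(-6) = 56 + 182 - 18 = 220
|m|² = 16 + 169 + 9 = 194,  |m| = √194 ≈ 13.928388
|n|² = 196 + 196 + 36 = 428,  |n| = √428 ≈ 20.688161
cos θ = 220 / (13.928388 · 20.688161) ≈ 0.76348
θ = arccos(0.76348) ≈ 40.2°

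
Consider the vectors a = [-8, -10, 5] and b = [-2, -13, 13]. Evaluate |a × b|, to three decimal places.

141.834

i: (-10)·13 - 5·(-13) = -130 - (-65) = -65
j: 5·(-2) - (-8)·13 = -10 - (-104) = 94
k: (-8)·(-13) - (-10)·(-2) = 104 - 20 = 84
a × b = (-65, 94, 84)
|a × b| = √((-65)² + 94² + 84²) = √20117 ≈ 141.8344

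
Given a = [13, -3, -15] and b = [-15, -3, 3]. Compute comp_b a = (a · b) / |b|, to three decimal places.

-14.819

a · b = 13·(-15) + (-3)·(-3) + (-15)·3 = -195 + 9 - 45 = -231
|b| = √(225 + 9 + 9) = √243 ≈ 15.5885
comp_b a = -231 / √243 ≈ -14.819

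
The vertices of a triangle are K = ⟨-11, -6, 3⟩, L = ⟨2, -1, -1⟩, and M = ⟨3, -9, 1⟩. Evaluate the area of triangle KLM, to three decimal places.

KL = (13, 5, -4),  KM = (14, -3, -2)
i: 5·(-2) - (-4)·(-3) = -10 - 12 = -22
j: (-4)·14 - 13·(-2) = -56 - (-26) = -30
k: 13·(-3) - 5·14 = -39 - 70 = -109
KL × KM = (-22, -30, -109)
|KL × KM| = √13265 ≈ 115.1738
area = ½ · 115.1738 ≈ 57.587

57.587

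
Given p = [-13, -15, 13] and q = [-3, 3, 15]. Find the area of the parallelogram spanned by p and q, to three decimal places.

i: (-15)·15 - 13·3 = -225 - 39 = -264
j: 13·(-3) - (-13)·15 = -39 - (-195) = 156
k: (-13)·3 - (-15)·(-3) = -39 - 45 = -84
p × q = (-264, 156, -84)
|p × q| = √((-264)² + 156² + (-84)²) = √101088 ≈ 317.9434

317.943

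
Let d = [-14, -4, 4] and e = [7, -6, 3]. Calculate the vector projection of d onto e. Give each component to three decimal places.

d · e = (-14)·7 + (-4)·(-6) + 4·3 = -98 + 24 + 12 = -62
|e|² = 49 + 36 + 9 = 94
proj_e d = (-62/94) · (7, -6, 3) ≈ (-4.617, 3.957, -1.979)

(-4.617, 3.957, -1.979)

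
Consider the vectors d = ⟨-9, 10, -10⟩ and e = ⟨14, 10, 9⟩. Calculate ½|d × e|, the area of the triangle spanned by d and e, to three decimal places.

i: 10·9 - (-10)·10 = 90 - (-100) = 190
j: (-10)·14 - (-9)·9 = -140 - (-81) = -59
k: (-9)·10 - 10·14 = -90 - 140 = -230
d × e = (190, -59, -230)
|d × e| = √(190² + (-59)² + (-230)²) = √92481 ≈ 304.1069
area = ½ · 304.1069 ≈ 152.053

152.053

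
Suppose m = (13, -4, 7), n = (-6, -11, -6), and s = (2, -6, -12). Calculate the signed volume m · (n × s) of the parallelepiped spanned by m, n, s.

n × s:
i: (-11)·(-12) - (-6)·(-6) = 132 - 36 = 96
j: (-6)·2 - (-6)·(-12) = -12 - 72 = -84
k: (-6)·(-6) - (-11)·2 = 36 - (-22) = 58
n × s = (96, -84, 58)
m · (n × s) = 13·96 + (-4)·(-84) + 7·58 = 1248 + 336 + 406 = 1990

1990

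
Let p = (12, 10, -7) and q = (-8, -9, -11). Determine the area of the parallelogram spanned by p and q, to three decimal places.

257.016

i: 10·(-11) - (-7)·(-9) = -110 - 63 = -173
j: (-7)·(-8) - 12·(-11) = 56 - (-132) = 188
k: 12·(-9) - 10·(-8) = -108 - (-80) = -28
p × q = (-173, 188, -28)
|p × q| = √((-173)² + 188² + (-28)²) = √66057 ≈ 257.0156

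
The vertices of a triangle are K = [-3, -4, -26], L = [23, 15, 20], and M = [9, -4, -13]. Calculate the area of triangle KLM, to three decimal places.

KL = (26, 19, 46),  KM = (12, 0, 13)
i: 19·13 - 46·0 = 247 - 0 = 247
j: 46·12 - 26·13 = 552 - 338 = 214
k: 26·0 - 19·12 = 0 - 228 = -228
KL × KM = (247, 214, -228)
|KL × KM| = √158789 ≈ 398.4834
area = ½ · 398.4834 ≈ 199.242

199.242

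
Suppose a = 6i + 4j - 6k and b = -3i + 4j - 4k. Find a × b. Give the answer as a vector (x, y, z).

i: 4·(-4) - (-6)·4 = -16 - (-24) = 8
j: (-6)·(-3) - 6·(-4) = 18 - (-24) = 42
k: 6·4 - 4·(-3) = 24 - (-12) = 36
a × b = (8, 42, 36)

(8, 42, 36)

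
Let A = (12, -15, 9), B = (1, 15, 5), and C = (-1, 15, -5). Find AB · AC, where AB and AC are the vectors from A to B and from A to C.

1099

AB = B − A = (-11, 30, -4)
AC = C − A = (-13, 30, -14)
AB · AC = (-11)·(-13) + 30·30 + (-4)·(-14) = 143 + 900 + 56 = 1099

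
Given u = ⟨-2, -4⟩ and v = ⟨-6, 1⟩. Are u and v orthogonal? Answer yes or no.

no

u · v = (-2)·(-6) + (-4)·1 = 12 - 4 = 8
Nonzero, so the vectors are not orthogonal.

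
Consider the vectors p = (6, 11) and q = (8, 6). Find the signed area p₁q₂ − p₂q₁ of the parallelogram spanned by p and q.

6·6 - 11·8 = 36 - 88 = -52

-52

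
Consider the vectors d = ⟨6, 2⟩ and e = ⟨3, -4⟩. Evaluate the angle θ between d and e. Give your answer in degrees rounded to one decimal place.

d · e = 6·3 + 2·(-4) = 18 - 8 = 10
|d|² = 36 + 4 = 40,  |d| = √40 ≈ 6.324555
|e|² = 9 + 16 = 25,  |e| = √25 ≈ 5.000000
cos θ = 10 / (6.324555 · 5.000000) ≈ 0.31623
θ = arccos(0.31623) ≈ 71.6°

71.6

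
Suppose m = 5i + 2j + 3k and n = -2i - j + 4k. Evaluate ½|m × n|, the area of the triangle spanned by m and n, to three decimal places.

i: 2·4 - 3·(-1) = 8 - (-3) = 11
j: 3·(-2) - 5·4 = -6 - 20 = -26
k: 5·(-1) - 2·(-2) = -5 - (-4) = -1
m × n = (11, -26, -1)
|m × n| = √(11² + (-26)² + (-1)²) = √798 ≈ 28.2489
area = ½ · 28.2489 ≈ 14.124

14.124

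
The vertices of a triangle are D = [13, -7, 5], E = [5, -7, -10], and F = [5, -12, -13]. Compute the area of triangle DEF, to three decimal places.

DE = (-8, 0, -15),  DF = (-8, -5, -18)
i: 0·(-18) - (-15)·(-5) = 0 - 75 = -75
j: (-15)·(-8) - (-8)·(-18) = 120 - 144 = -24
k: (-8)·(-5) - 0·(-8) = 40 - 0 = 40
DE × DF = (-75, -24, 40)
|DE × DF| = √7801 ≈ 88.3233
area = ½ · 88.3233 ≈ 44.162

44.162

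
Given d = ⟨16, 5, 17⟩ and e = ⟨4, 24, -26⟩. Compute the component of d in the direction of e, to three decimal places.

d · e = 16·4 + 5·24 + 17·(-26) = 64 + 120 - 442 = -258
|e| = √(16 + 576 + 676) = √1268 ≈ 35.6090
comp_e d = -258 / √1268 ≈ -7.245

-7.245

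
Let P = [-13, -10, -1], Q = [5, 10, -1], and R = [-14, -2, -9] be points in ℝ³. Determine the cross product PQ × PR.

PQ = (18, 20, 0)
PR = (-1, 8, -8)
i: 20·(-8) - 0·8 = -160 - 0 = -160
j: 0·(-1) - 18·(-8) = 0 - (-144) = 144
k: 18·8 - 20·(-1) = 144 - (-20) = 164
PQ × PR = (-160, 144, 164)

(-160, 144, 164)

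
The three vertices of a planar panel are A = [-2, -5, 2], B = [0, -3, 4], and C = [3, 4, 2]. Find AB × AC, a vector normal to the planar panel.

(-18, 10, 8)

AB = (2, 2, 2)
AC = (5, 9, 0)
i: 2·0 - 2·9 = 0 - 18 = -18
j: 2·5 - 2·0 = 10 - 0 = 10
k: 2·9 - 2·5 = 18 - 10 = 8
AB × AC = (-18, 10, 8)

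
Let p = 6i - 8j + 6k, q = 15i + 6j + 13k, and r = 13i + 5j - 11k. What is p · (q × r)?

-3476

q × r:
i: 6·(-11) - 13·5 = -66 - 65 = -131
j: 13·13 - 15·(-11) = 169 - (-165) = 334
k: 15·5 - 6·13 = 75 - 78 = -3
q × r = (-131, 334, -3)
p · (q × r) = 6·(-131) + (-8)·334 + 6·(-3) = -786 - 2672 - 18 = -3476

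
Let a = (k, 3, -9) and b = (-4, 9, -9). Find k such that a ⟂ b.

a · b = k·(-4) + 3·9 + (-9)·(-9) = 108 - 4k
Set equal to 0: -4k = -108, so k = 27.

27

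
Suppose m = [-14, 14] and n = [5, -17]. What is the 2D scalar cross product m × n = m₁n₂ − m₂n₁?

168

(-14)·(-17) - 14·5 = 238 - 70 = 168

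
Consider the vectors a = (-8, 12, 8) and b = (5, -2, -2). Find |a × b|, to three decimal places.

i: 12·(-2) - 8·(-2) = -24 - (-16) = -8
j: 8·5 - (-8)·(-2) = 40 - 16 = 24
k: (-8)·(-2) - 12·5 = 16 - 60 = -44
a × b = (-8, 24, -44)
|a × b| = √((-8)² + 24² + (-44)²) = √2576 ≈ 50.7543

50.754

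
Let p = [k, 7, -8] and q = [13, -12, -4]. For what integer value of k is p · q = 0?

4

p · q = k·13 + 7·(-12) + (-8)·(-4) = -52 + 13k
Set equal to 0: 13k = 52, so k = 4.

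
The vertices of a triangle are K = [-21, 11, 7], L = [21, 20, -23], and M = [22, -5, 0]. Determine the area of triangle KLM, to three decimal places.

KL = (42, 9, -30),  KM = (43, -16, -7)
i: 9·(-7) - (-30)·(-16) = -63 - 480 = -543
j: (-30)·43 - 42·(-7) = -1290 - (-294) = -996
k: 42·(-16) - 9·43 = -672 - 387 = -1059
KL × KM = (-543, -996, -1059)
|KL × KM| = √2408346 ≈ 1551.8847
area = ½ · 1551.8847 ≈ 775.942

775.942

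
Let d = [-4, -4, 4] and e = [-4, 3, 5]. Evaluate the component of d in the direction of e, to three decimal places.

d · e = (-4)·(-4) + (-4)·3 + 4·5 = 16 - 12 + 20 = 24
|e| = √(16 + 9 + 25) = √50 ≈ 7.0711
comp_e d = 24 / √50 ≈ 3.394

3.394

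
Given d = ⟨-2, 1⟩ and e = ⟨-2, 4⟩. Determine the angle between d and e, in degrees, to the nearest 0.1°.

36.9

d · e = (-2)·(-2) + 1·4 = 4 + 4 = 8
|d|² = 4 + 1 = 5,  |d| = √5 ≈ 2.236068
|e|² = 4 + 16 = 20,  |e| = √20 ≈ 4.472136
cos θ = 8 / (2.236068 · 4.472136) ≈ 0.80000
θ = arccos(0.80000) ≈ 36.9°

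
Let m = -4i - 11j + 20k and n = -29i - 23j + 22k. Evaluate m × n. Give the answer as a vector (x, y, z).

i: (-11)·22 - 20·(-23) = -242 - (-460) = 218
j: 20·(-29) - (-4)·22 = -580 - (-88) = -492
k: (-4)·(-23) - (-11)·(-29) = 92 - 319 = -227
m × n = (218, -492, -227)

(218, -492, -227)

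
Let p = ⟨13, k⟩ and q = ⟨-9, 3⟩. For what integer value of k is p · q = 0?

39

p · q = 13·(-9) + k·3 = -117 + 3k
Set equal to 0: 3k = 117, so k = 39.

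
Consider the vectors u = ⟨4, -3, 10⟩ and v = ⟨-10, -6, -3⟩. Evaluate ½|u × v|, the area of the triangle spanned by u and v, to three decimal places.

62.091

i: (-3)·(-3) - 10·(-6) = 9 - (-60) = 69
j: 10·(-10) - 4·(-3) = -100 - (-12) = -88
k: 4·(-6) - (-3)·(-10) = -24 - 30 = -54
u × v = (69, -88, -54)
|u × v| = √(69² + (-88)² + (-54)²) = √15421 ≈ 124.1813
area = ½ · 124.1813 ≈ 62.091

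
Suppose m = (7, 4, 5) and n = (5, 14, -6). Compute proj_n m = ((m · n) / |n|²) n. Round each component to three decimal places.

(1.187, 3.323, -1.424)

m · n = 7·5 + 4·14 + 5·(-6) = 35 + 56 - 30 = 61
|n|² = 25 + 196 + 36 = 257
proj_n m = (61/257) · (5, 14, -6) ≈ (1.187, 3.323, -1.424)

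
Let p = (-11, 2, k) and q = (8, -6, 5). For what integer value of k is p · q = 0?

p · q = (-11)·8 + 2·(-6) + k·5 = -100 + 5k
Set equal to 0: 5k = 100, so k = 20.

20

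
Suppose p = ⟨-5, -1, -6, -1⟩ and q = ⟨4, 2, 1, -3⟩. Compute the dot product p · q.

-25

p · q = (-5)·4 + (-1)·2 + (-6)·1 + (-1)·(-3) = -20 - 2 - 6 + 3 = -25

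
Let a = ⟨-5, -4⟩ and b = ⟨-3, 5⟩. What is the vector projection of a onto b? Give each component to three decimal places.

a · b = (-5)·(-3) + (-4)·5 = 15 - 20 = -5
|b|² = 9 + 25 = 34
proj_b a = (-5/34) · (-3, 5) ≈ (0.441, -0.735)

(0.441, -0.735)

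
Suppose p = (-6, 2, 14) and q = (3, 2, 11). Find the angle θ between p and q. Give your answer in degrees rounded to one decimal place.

38.1

p · q = (-6)·3 + 2·2 + 14·11 = -18 + 4 + 154 = 140
|p|² = 36 + 4 + 196 = 236,  |p| = √236 ≈ 15.362291
|q|² = 9 + 4 + 121 = 134,  |q| = √134 ≈ 11.575837
cos θ = 140 / (15.362291 · 11.575837) ≈ 0.78726
θ = arccos(0.78726) ≈ 38.1°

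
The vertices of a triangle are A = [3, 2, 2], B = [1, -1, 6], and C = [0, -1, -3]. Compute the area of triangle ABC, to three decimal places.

AB = (-2, -3, 4),  AC = (-3, -3, -5)
i: (-3)·(-5) - 4·(-3) = 15 - (-12) = 27
j: 4·(-3) - (-2)·(-5) = -12 - 10 = -22
k: (-2)·(-3) - (-3)·(-3) = 6 - 9 = -3
AB × AC = (27, -22, -3)
|AB × AC| = √1222 ≈ 34.9571
area = ½ · 34.9571 ≈ 17.479

17.479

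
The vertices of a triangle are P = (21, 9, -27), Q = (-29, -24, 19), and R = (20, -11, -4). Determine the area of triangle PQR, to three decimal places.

PQ = (-50, -33, 46),  PR = (-1, -20, 23)
i: (-33)·23 - 46·(-20) = -759 - (-920) = 161
j: 46·(-1) - (-50)·23 = -46 - (-1150) = 1104
k: (-50)·(-20) - (-33)·(-1) = 1000 - 33 = 967
PQ × PR = (161, 1104, 967)
|PQ × PR| = √2179826 ≈ 1476.4234
area = ½ · 1476.4234 ≈ 738.212

738.212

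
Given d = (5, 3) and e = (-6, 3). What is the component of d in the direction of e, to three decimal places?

d · e = 5·(-6) + 3·3 = -30 + 9 = -21
|e| = √(36 + 9) = √45 ≈ 6.7082
comp_e d = -21 / √45 ≈ -3.130

-3.130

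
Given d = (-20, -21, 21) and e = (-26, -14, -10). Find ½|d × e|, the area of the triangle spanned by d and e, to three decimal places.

i: (-21)·(-10) - 21·(-14) = 210 - (-294) = 504
j: 21·(-26) - (-20)·(-10) = -546 - 200 = -746
k: (-20)·(-14) - (-21)·(-26) = 280 - 546 = -266
d × e = (504, -746, -266)
|d × e| = √(504² + (-746)² + (-266)²) = √881288 ≈ 938.7694
area = ½ · 938.7694 ≈ 469.385

469.385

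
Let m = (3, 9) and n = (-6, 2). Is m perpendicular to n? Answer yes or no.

yes

m · n = 3·(-6) + 9·2 = -18 + 18 = 0
Zero, so the vectors are orthogonal.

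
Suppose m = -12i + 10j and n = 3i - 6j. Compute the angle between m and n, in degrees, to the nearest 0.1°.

m · n = (-12)·3 + 10·(-6) = -36 - 60 = -96
|m|² = 144 + 100 = 244,  |m| = √244 ≈ 15.620499
|n|² = 9 + 36 = 45,  |n| = √45 ≈ 6.708204
cos θ = -96 / (15.620499 · 6.708204) ≈ -0.91616
θ = arccos(-0.91616) ≈ 156.4°

156.4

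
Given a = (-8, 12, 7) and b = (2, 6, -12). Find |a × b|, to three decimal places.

i: 12·(-12) - 7·6 = -144 - 42 = -186
j: 7·2 - (-8)·(-12) = 14 - 96 = -82
k: (-8)·6 - 12·2 = -48 - 24 = -72
a × b = (-186, -82, -72)
|a × b| = √((-186)² + (-82)² + (-72)²) = √46504 ≈ 215.6479

215.648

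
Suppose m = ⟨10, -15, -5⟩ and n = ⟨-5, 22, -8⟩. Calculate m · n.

-340

m · n = 10·(-5) + (-15)·22 + (-5)·(-8) = -50 - 330 + 40 = -340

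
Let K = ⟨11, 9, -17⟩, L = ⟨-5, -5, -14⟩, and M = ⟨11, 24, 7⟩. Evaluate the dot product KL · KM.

-138

KL = L − K = (-16, -14, 3)
KM = M − K = (0, 15, 24)
KL · KM = (-16)·0 + (-14)·15 + 3·24 = 0 - 210 + 72 = -138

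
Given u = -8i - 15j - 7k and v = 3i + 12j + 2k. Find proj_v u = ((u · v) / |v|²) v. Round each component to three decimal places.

(-4.166, -16.662, -2.777)

u · v = (-8)·3 + (-15)·12 + (-7)·2 = -24 - 180 - 14 = -218
|v|² = 9 + 144 + 4 = 157
proj_v u = (-218/157) · (3, 12, 2) ≈ (-4.166, -16.662, -2.777)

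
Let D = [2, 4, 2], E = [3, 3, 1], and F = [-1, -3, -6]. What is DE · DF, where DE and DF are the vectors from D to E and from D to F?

12

DE = E − D = (1, -1, -1)
DF = F − D = (-3, -7, -8)
DE · DF = 1·(-3) + (-1)·(-7) + (-1)·(-8) = -3 + 7 + 8 = 12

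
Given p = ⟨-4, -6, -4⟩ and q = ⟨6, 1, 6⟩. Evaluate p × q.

(-32, 0, 32)

i: (-6)·6 - (-4)·1 = -36 - (-4) = -32
j: (-4)·6 - (-4)·6 = -24 - (-24) = 0
k: (-4)·1 - (-6)·6 = -4 - (-36) = 32
p × q = (-32, 0, 32)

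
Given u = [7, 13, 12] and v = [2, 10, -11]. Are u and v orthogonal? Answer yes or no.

u · v = 7·2 + 13·10 + 12·(-11) = 14 + 130 - 132 = 12
Nonzero, so the vectors are not orthogonal.

no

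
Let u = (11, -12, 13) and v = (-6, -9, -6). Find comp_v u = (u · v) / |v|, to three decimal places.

-2.910

u · v = 11·(-6) + (-12)·(-9) + 13·(-6) = -66 + 108 - 78 = -36
|v| = √(36 + 81 + 36) = √153 ≈ 12.3693
comp_v u = -36 / √153 ≈ -2.910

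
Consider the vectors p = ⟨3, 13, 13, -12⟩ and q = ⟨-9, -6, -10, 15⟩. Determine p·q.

-415

p · q = 3·(-9) + 13·(-6) + 13·(-10) + (-12)·15 = -27 - 78 - 130 - 180 = -415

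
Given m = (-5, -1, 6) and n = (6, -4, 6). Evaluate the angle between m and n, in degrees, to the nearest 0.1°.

m · n = (-5)·6 + (-1)·(-4) + 6·6 = -30 + 4 + 36 = 10
|m|² = 25 + 1 + 36 = 62,  |m| = √62 ≈ 7.874008
|n|² = 36 + 16 + 36 = 88,  |n| = √88 ≈ 9.380832
cos θ = 10 / (7.874008 · 9.380832) ≈ 0.13538
θ = arccos(0.13538) ≈ 82.2°

82.2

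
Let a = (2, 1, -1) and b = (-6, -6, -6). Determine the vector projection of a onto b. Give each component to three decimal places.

(0.667, 0.667, 0.667)

a · b = 2·(-6) + 1·(-6) + (-1)·(-6) = -12 - 6 + 6 = -12
|b|² = 36 + 36 + 36 = 108
proj_b a = (-12/108) · (-6, -6, -6) ≈ (0.667, 0.667, 0.667)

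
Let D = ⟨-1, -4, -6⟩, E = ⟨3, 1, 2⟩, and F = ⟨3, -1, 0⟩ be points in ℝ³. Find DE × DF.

(6, 8, -8)

DE = (4, 5, 8)
DF = (4, 3, 6)
i: 5·6 - 8·3 = 30 - 24 = 6
j: 8·4 - 4·6 = 32 - 24 = 8
k: 4·3 - 5·4 = 12 - 20 = -8
DE × DF = (6, 8, -8)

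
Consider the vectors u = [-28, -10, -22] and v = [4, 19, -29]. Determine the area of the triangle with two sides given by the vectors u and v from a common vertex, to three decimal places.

623.163

i: (-10)·(-29) - (-22)·19 = 290 - (-418) = 708
j: (-22)·4 - (-28)·(-29) = -88 - 812 = -900
k: (-28)·19 - (-10)·4 = -532 - (-40) = -492
u × v = (708, -900, -492)
|u × v| = √(708² + (-900)² + (-492)²) = √1553328 ≈ 1246.3258
area = ½ · 1246.3258 ≈ 623.163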